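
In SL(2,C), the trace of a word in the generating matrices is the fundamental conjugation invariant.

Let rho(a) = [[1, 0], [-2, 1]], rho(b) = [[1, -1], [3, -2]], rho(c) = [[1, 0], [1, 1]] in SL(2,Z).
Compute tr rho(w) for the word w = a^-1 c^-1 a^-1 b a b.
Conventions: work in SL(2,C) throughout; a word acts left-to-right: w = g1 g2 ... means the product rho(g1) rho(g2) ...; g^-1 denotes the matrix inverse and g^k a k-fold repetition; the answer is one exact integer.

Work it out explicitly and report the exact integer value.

-6

rho(a^-1) = [[1, 0], [2, 1]]
... * rho(c^-1) = [[1, 0], [-1, 1]]  ->  [[1, 0], [1, 1]]
... * rho(a^-1) = [[1, 0], [2, 1]]  ->  [[1, 0], [3, 1]]
... * rho(b) = [[1, -1], [3, -2]]  ->  [[1, -1], [6, -5]]
... * rho(a) = [[1, 0], [-2, 1]]  ->  [[3, -1], [16, -5]]
... * rho(b) = [[1, -1], [3, -2]]  ->  [[0, -1], [1, -6]]
tr = 0 + -6 = -6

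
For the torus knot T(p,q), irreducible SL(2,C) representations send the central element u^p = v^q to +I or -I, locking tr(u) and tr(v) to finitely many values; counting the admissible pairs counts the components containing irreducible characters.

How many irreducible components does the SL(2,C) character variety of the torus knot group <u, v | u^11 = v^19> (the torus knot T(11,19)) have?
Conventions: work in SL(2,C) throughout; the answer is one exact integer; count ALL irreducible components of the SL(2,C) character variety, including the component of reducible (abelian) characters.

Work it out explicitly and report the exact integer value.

In the torus knot group T(11,19), u^11 = v^19 is central, so an irreducible representation sends it to +I or -I (Schur).
On an irreducible component, tr(u) is locked at 2*cos(pi*alpha/11) for some alpha in 1..10, and tr(v) at 2*cos(pi*beta/19) for some beta in 1..18.
u^11 = (-1)^alpha I and v^19 = (-1)^beta I must agree, so alpha and beta have equal parity.
count pairs: odd alpha (5 choices) x odd beta (9), plus even alpha (5) x even beta (9): 5*9 + 5*9 = 90.
That is 90 components of irreducible characters, and with the reducible (abelian) component the total is 91.

91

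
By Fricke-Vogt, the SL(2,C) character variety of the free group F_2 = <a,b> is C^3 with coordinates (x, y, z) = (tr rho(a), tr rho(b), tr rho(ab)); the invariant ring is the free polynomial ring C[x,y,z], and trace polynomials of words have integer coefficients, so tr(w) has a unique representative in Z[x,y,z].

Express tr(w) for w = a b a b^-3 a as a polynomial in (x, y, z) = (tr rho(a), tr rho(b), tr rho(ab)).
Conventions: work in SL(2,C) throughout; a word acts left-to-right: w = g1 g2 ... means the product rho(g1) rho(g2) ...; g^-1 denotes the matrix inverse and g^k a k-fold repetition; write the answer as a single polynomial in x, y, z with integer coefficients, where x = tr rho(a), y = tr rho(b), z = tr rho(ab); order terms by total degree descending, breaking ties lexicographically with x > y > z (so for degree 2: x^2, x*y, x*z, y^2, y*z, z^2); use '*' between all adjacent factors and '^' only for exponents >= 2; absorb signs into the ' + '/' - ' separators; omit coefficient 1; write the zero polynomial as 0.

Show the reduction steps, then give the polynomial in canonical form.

use: trace(a b a) = trace(a) trace(b a) - trace(b)  (reduce the a square) = x*z - y
apply: trace(a^2 b a) = trace(a) trace(a b a) - trace(a b)  (reduce the a square) = x^2*z - x*y - z
trace(b a b a) = trace(b a) trace(b a) - trace(1)  (split on b) = z^2 - 2
use: trace(b a b) = trace(b) trace(a b) - trace(a)  (reduce the b square) = y*z - x
use: trace(a^2 b a b) = trace(a) trace(b a b a) - trace(b a b)  (reduce the a square) = x*z^2 - y*z - x
trace(b^-1 a^2 b a) = trace(a^2 b a) trace(b) - trace(a^2 b a b)  (eliminate b^-1) = x^2*y*z - x*y^2 - x*z^2 + x
use: trace(b^-2 a^2 b a) = trace(b^-1 a^2 b a) trace(b) - trace(b^-1 a^2 b a b)  (eliminate b^-1) = x^2*y^2*z - x*y^3 - x*y*z^2 - x^2*z + 2*x*y + z
trace(a b a b^-3 a) = trace(b^-2 a^2 b a) trace(b) - trace(b^-2 a^2 b a b)  (eliminate b^-1) = x^2*y^3*z - x*y^4 - x*y^2*z^2 - 2*x^2*y*z + 3*x*y^2 + x*z^2 + y*z - x

x^2*y^3*z - x*y^4 - x*y^2*z^2 - 2*x^2*y*z + 3*x*y^2 + x*z^2 + y*z - x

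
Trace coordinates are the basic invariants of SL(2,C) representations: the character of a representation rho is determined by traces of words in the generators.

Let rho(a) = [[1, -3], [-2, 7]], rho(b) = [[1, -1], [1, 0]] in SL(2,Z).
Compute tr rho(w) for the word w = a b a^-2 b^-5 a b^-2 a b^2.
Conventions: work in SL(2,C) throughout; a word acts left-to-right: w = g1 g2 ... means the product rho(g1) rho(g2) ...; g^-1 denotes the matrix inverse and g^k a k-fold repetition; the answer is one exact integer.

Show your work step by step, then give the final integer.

rho(a) = [[1, -3], [-2, 7]]
... * rho(b) = [[1, -1], [1, 0]]  ->  [[-2, -1], [5, 2]]
... * rho(a^-1) = [[7, 3], [2, 1]]  ->  [[-16, -7], [39, 17]]
... * rho(a^-1) = [[7, 3], [2, 1]]  ->  [[-126, -55], [307, 134]]
... * rho(b^-1) = [[0, 1], [-1, 1]]  ->  [[55, -181], [-134, 441]]
... * rho(b^-1) = [[0, 1], [-1, 1]]  ->  [[181, -126], [-441, 307]]
... * rho(b^-1) = [[0, 1], [-1, 1]]  ->  [[126, 55], [-307, -134]]
... * rho(b^-1) = [[0, 1], [-1, 1]]  ->  [[-55, 181], [134, -441]]
... * rho(b^-1) = [[0, 1], [-1, 1]]  ->  [[-181, 126], [441, -307]]
... * rho(a) = [[1, -3], [-2, 7]]  ->  [[-433, 1425], [1055, -3472]]
... * rho(b^-1) = [[0, 1], [-1, 1]]  ->  [[-1425, 992], [3472, -2417]]
... * rho(b^-1) = [[0, 1], [-1, 1]]  ->  [[-992, -433], [2417, 1055]]
... * rho(a) = [[1, -3], [-2, 7]]  ->  [[-126, -55], [307, 134]]
... * rho(b) = [[1, -1], [1, 0]]  ->  [[-181, 126], [441, -307]]
... * rho(b) = [[1, -1], [1, 0]]  ->  [[-55, 181], [134, -441]]
tr = -55 + -441 = -496

-496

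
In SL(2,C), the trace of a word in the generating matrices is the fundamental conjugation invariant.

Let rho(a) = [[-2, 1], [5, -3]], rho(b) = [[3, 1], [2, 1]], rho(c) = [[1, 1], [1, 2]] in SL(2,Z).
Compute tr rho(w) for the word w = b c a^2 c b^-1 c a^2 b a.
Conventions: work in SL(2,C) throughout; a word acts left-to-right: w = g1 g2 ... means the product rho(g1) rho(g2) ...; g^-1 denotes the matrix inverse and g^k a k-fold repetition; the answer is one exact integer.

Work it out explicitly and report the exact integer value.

2176

rho(b) = [[3, 1], [2, 1]]
... * rho(c) = [[1, 1], [1, 2]]  ->  [[4, 5], [3, 4]]
... * rho(a) = [[-2, 1], [5, -3]]  ->  [[17, -11], [14, -9]]
... * rho(a) = [[-2, 1], [5, -3]]  ->  [[-89, 50], [-73, 41]]
... * rho(c) = [[1, 1], [1, 2]]  ->  [[-39, 11], [-32, 9]]
... * rho(b^-1) = [[1, -1], [-2, 3]]  ->  [[-61, 72], [-50, 59]]
... * rho(c) = [[1, 1], [1, 2]]  ->  [[11, 83], [9, 68]]
... * rho(a) = [[-2, 1], [5, -3]]  ->  [[393, -238], [322, -195]]
... * rho(a) = [[-2, 1], [5, -3]]  ->  [[-1976, 1107], [-1619, 907]]
... * rho(b) = [[3, 1], [2, 1]]  ->  [[-3714, -869], [-3043, -712]]
... * rho(a) = [[-2, 1], [5, -3]]  ->  [[3083, -1107], [2526, -907]]
tr = 3083 + -907 = 2176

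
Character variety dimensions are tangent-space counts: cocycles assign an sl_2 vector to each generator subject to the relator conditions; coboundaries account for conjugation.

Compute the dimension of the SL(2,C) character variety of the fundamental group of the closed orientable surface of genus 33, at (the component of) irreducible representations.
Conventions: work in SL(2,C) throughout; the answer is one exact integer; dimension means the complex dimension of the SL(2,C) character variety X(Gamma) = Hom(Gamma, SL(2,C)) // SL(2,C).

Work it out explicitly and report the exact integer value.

192

Gamma = pi_1(Sigma_33) = < a_1, b_1, ..., a_33, b_33 | prod [a_i, b_i] > has 2g = 66 generators and 1 relator.
A cocycle assigns one sl_2 vector per generator subject to the relator condition d_2(z) = 0: dim of the unconstrained space is 3*2g = 198.
d_2 is surjective at irreducible rho (its cokernel H^2 is dual to H^0 = 0), so dim Z^1 = 198 - 3 = 195.
dim B^1 = 3 (coboundaries, injective at irreducible rho).
dim H^1 = 195 - 3 = 192 = dim X.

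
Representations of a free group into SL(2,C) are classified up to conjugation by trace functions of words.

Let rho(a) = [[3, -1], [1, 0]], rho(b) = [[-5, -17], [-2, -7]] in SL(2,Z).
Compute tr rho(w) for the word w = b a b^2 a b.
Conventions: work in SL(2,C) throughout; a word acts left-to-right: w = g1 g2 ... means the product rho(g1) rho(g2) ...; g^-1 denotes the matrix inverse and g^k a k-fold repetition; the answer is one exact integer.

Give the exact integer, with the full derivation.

rho(b) = [[-5, -17], [-2, -7]]
... * rho(a) = [[3, -1], [1, 0]]  ->  [[-32, 5], [-13, 2]]
... * rho(b) = [[-5, -17], [-2, -7]]  ->  [[150, 509], [61, 207]]
... * rho(b) = [[-5, -17], [-2, -7]]  ->  [[-1768, -6113], [-719, -2486]]
... * rho(a) = [[3, -1], [1, 0]]  ->  [[-11417, 1768], [-4643, 719]]
... * rho(b) = [[-5, -17], [-2, -7]]  ->  [[53549, 181713], [21777, 73898]]
tr = 53549 + 73898 = 127447

127447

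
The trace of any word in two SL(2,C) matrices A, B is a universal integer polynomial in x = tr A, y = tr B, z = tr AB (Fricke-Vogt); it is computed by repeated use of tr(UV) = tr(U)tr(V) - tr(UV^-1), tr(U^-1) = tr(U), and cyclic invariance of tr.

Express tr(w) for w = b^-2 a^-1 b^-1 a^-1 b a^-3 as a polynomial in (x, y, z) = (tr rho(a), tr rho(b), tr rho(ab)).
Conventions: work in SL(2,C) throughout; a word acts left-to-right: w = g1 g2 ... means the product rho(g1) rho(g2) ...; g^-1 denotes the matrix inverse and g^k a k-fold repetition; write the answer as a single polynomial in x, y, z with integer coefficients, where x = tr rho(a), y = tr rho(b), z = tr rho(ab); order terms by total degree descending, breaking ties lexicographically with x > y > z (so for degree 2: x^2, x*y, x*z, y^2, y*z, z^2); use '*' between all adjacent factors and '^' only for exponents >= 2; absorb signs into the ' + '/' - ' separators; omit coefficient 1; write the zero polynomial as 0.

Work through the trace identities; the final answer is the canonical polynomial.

apply: trace(b^-1) = trace(b) = y
use: trace(b^-1 a) = trace(a) * trace(b) - trace(a b)  (eliminate b^-1) = x*y - z
apply: trace(b^-1 a^-1) = trace(b^-1) * trace(a) - trace(b^-1 a)  (eliminate a^-1) = z
apply: trace(b a b) = trace(b) * trace(a b) - trace(a)  (reduce the b square) = y*z - x
trace(b a b a) = trace(a b) * trace(a b) - trace(1)  (split on a) = z^2 - 2
use: trace(a^-1 b a b) = trace(b a b) * trace(a) - trace(b a b a)  (eliminate a^-1) = x*y*z - x^2 - z^2 + 2
trace(a^-1 b a b^-1) = trace(a^-1 b a) * trace(b) - trace(a^-1 b a b)  (eliminate b^-1) = -x*y*z + x^2 + y^2 + z^2 - 2
apply: trace(b^-2 a^-1 b a) = trace(a^-1 b a b^-1) * trace(b) - trace(a^-1 b a)  (eliminate b^-1) = -x*y^2*z + x^2*y + y^3 + y*z^2 - 3*y
trace(b^-2 a^-1 b a^-1) = trace(b^-2 a^-1 b) * trace(a) - trace(b^-2 a^-1 b a)  (eliminate a^-1) = x*y^2*z - x^2*y - y^3 - y*z^2 + x*z + 3*y
apply: trace(a^-1 b a^-1) = trace(b a^-1) * trace(a) - trace(b)  (eliminate a^-1) = x^2*y - x*z - y
trace(b^2) = trace(b) * trace(b) - trace(1)  (reduce the b square) = y^2 - 2
trace(b a^-1 b) = trace(b^2) * trace(a) - trace(b^2 a)  (eliminate a^-1) = x*y^2 - y*z - x
apply: trace(a^-1 b a^-1 b) = trace(b a^-1 b) * trace(a) - trace(b a^-1 b a)  (eliminate a^-1) = x^2*y^2 - 2*x*y*z + z^2 - 2
trace(b^-1 a^-1 b a^-1) = trace(a^-1 b a^-1) * trace(b) - trace(a^-1 b a^-1 b)  (eliminate b^-1) = x*y*z - y^2 - z^2 + 2
trace(a^-1 b^-3 a^-1 b) = trace(b^-2 a^-1 b a^-1) * trace(b) - trace(b^-2 a^-1 b a^-1 b)  (eliminate b^-1) = x*y^3*z - x^2*y^2 - y^4 - y^2*z^2 + 4*y^2 + z^2 - 2
use: trace(b^-1 a^-1 b a^-2 b^-2) = trace(a^-1 b^-3 a^-1 b) * trace(a) - trace(a^-1 b^-3 a^-1 b a)  (eliminate a^-1) = x^2*y^3*z - x^3*y^2 - x*y^4 - x*y^2*z^2 + 4*x*y^2 + x*z^2 - y*z - x
apply: trace(a b a) = trace(a) * trace(b a) - trace(b)  (reduce the a square) = x*z - y
use: trace(a b a^2) = trace(a) * trace(a b a) - trace(a b)  (reduce the a square) = x^2*z - x*y - z
trace(a b a^2 b) = trace(a) * trace(b a b a) - trace(b a b)  (reduce the a square) = x*z^2 - y*z - x
use: trace(a b^-1 a b a) = trace(a b a^2) * trace(b) - trace(a b a^2 b)  (eliminate b^-1) = x^2*y*z - x*y^2 - x*z^2 + x
trace(a b a b a b) = trace(b a b a) * trace(b a) - trace(a b)  (split on b) = z^3 - 3*z
trace(a b^-1 a b a b) = trace(a b a b a) * trace(b) - trace(a b a b a b)  (eliminate b^-1) = x*y*z^2 - y^2*z - z^3 - x*y + 3*z
apply: trace(b a b^-1 a b^-1 a) = trace(a b^-1 a b a) * trace(b) - trace(a b^-1 a b a b)  (eliminate b^-1) = x^2*y^2*z - x*y^3 - 2*x*y*z^2 + y^2*z + z^3 + 2*x*y - 3*z
apply: trace(b^-1 a b^-1 a^-1 b a) = trace(b a b^-1 a b^-1) * trace(a) - trace(b a b^-1 a b^-1 a)  (eliminate a^-1) = -x^2*y^2*z + x^3*y + x*y^3 + 2*x*y*z^2 - x^2*z - y^2*z - z^3 - 3*x*y + 3*z
use: trace(b^-1 a b^-1 a^-1 b a^-1) = trace(b^-1 a b^-1 a^-1 b) * trace(a) - trace(b^-1 a b^-1 a^-1 b a)  (eliminate a^-1) = x^2*y^2*z - x^3*y - x*y^3 - 2*x*y*z^2 + x^2*z + y^2*z + z^3 + 4*x*y - 3*z
trace(a^-1 b^-2 a b^-1 a^-1 b) = trace(b^-1 a b^-1 a^-1 b a^-1) * trace(b) - trace(b^-1 a b^-1 a^-1 b a^-1 b)  (eliminate b^-1) = x^2*y^3*z - x^3*y^2 - x*y^4 - 2*x*y^2*z^2 + x^2*y*z + y^3*z + y*z^3 + 4*x*y^2 - 3*y*z - x
use: trace(b^-1 a^-1 b a^-2 b^-2 a) = trace(a^-1 b^-2 a b^-1 a^-1 b) * trace(a) - trace(a^-1 b^-2 a b^-1 a^-1 b a)  (eliminate a^-1) = x^3*y^3*z - x^4*y^2 - x^2*y^4 - 2*x^2*y^2*z^2 + x^3*y*z + x*y^3*z + x*y*z^3 + 4*x^2*y^2 - 4*x*y*z + z^2 - 2
trace(b^-2 a^-1 b^-1 a^-1 b a^-2) = trace(b^-1 a^-1 b a^-2 b^-2) * trace(a) - trace(b^-1 a^-1 b a^-2 b^-2 a)  (eliminate a^-1) = x^2*y^2*z^2 - x^3*y*z - x*y^3*z - x*y*z^3 + x^2*z^2 + 3*x*y*z - x^2 - z^2 + 2
apply: trace(b^-2 a^-1 b^-1 a^-1 b a^-1) = trace(a^-1 b^-1 a^-1 b a^-1 b^-1) * trace(b) - trace(a^-1 b^-1 a^-1 b a^-1)  (eliminate b^-1) = x*y^2*z^2 - x^2*y*z - y^3*z - y*z^3 + x*z^2 + 3*y*z - x
apply: trace(b^-2 a^-1 b^-1 a^-1 b a^-3) = trace(b^-2 a^-1 b^-1 a^-1 b a^-2) * trace(a) - trace(b^-2 a^-1 b^-1 a^-1 b a^-1)  (eliminate a^-1) = x^3*y^2*z^2 - x^4*y*z - x^2*y^3*z - x^2*y*z^3 + x^3*z^2 - x*y^2*z^2 + 4*x^2*y*z + y^3*z + y*z^3 - x^3 - 2*x*z^2 - 3*y*z + 3*x

x^3*y^2*z^2 - x^4*y*z - x^2*y^3*z - x^2*y*z^3 + x^3*z^2 - x*y^2*z^2 + 4*x^2*y*z + y^3*z + y*z^3 - x^3 - 2*x*z^2 - 3*y*z + 3*x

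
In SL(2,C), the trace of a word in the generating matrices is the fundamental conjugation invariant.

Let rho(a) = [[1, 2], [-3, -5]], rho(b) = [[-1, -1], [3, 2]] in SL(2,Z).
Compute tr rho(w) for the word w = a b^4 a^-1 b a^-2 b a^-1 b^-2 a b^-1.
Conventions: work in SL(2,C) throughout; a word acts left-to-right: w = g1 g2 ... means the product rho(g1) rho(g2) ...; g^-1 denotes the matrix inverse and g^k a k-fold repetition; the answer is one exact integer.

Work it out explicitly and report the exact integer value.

rho(a) = [[1, 2], [-3, -5]]
... * rho(b) = [[-1, -1], [3, 2]]  ->  [[5, 3], [-12, -7]]
... * rho(b) = [[-1, -1], [3, 2]]  ->  [[4, 1], [-9, -2]]
... * rho(b) = [[-1, -1], [3, 2]]  ->  [[-1, -2], [3, 5]]
... * rho(b) = [[-1, -1], [3, 2]]  ->  [[-5, -3], [12, 7]]
... * rho(a^-1) = [[-5, -2], [3, 1]]  ->  [[16, 7], [-39, -17]]
... * rho(b) = [[-1, -1], [3, 2]]  ->  [[5, -2], [-12, 5]]
... * rho(a^-1) = [[-5, -2], [3, 1]]  ->  [[-31, -12], [75, 29]]
... * rho(a^-1) = [[-5, -2], [3, 1]]  ->  [[119, 50], [-288, -121]]
... * rho(b) = [[-1, -1], [3, 2]]  ->  [[31, -19], [-75, 46]]
... * rho(a^-1) = [[-5, -2], [3, 1]]  ->  [[-212, -81], [513, 196]]
... * rho(b^-1) = [[2, 1], [-3, -1]]  ->  [[-181, -131], [438, 317]]
... * rho(b^-1) = [[2, 1], [-3, -1]]  ->  [[31, -50], [-75, 121]]
... * rho(a) = [[1, 2], [-3, -5]]  ->  [[181, 312], [-438, -755]]
... * rho(b^-1) = [[2, 1], [-3, -1]]  ->  [[-574, -131], [1389, 317]]
tr = -574 + 317 = -257

-257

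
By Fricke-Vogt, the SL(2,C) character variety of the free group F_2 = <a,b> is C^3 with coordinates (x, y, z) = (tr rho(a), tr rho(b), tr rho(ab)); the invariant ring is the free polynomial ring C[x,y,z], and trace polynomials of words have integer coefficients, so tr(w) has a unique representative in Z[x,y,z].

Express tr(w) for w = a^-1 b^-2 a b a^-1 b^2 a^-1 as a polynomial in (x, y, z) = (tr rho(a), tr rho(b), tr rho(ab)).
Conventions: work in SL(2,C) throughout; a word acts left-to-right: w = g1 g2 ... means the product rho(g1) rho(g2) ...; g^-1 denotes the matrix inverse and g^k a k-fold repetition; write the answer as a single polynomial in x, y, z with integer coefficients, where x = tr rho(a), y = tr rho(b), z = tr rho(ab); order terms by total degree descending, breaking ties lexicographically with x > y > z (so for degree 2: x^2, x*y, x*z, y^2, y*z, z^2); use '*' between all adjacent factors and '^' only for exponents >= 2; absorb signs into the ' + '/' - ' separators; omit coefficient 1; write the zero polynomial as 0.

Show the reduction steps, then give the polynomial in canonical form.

tr(b^2) = tr(b) * tr(b) - tr(1)   [square of b] = y^2 - 2
tr(b^3) = tr(b) * tr(b^2) - tr(b)   [square of b] = y^3 - 3*y
tr(b a b) = tr(b) * tr(a b) - tr(a)   [square of b] = y*z - x
and tr(b a b^2) = tr(b) * tr(b a b) - tr(b a)   [square of b] = y^2*z - x*y - z
tr(b a b^3) = tr(b) * tr(b a b^2) - tr(b a b)   [square of b] = y^3*z - x*y^2 - 2*y*z + x
tr(a b a b) = tr(a b) * tr(a b) - tr(1)   [split at a repeated a] = z^2 - 2
and tr(a b a) = tr(a) * tr(b a) - tr(b)   [square of a] = x*z - y
next, tr(b a b a b) = tr(b) * tr(a b a b) - tr(a b a)   [square of b] = y*z^2 - x*z - y
tr(b a b^3 a) = tr(b) * tr(b a b a b) - tr(b a b a)   [square of b] = y^2*z^2 - x*y*z - y^2 - z^2 + 2
tr(a b^3 a^-1 b) = tr(b a b^3) * tr(a) - tr(b a b^3 a)   [inverse elimination on a] = x*y^3*z - x^2*y^2 - y^2*z^2 - x*y*z + x^2 + y^2 + z^2 - 2
tr(a^-1 b^-1 a b^3) = tr(a b^3 a^-1) * tr(b) - tr(a b^3 a^-1 b)   [inverse elimination on b] = -x*y^3*z + x^2*y^2 + y^4 + y^2*z^2 + x*y*z - x^2 - 4*y^2 - z^2 + 2
tr(b^-1 a b^3 a^-2) = tr(a^-1 b^-1 a b^3) * tr(a) - tr(a^-1 b^-1 a b^3 a)   [inverse elimination on a] = -x^2*y^3*z + x^3*y^2 + x*y^4 + x*y^2*z^2 + x^2*y*z - x^3 - 4*x*y^2 - x*z^2 - y*z + 3*x
tr(b^3 a^-1) = tr(b^3) * tr(a) - tr(b^3 a)   [inverse elimination on a] = x*y^3 - y^2*z - 2*x*y + z
tr(b^2 a^-2 b^-2 a b) = tr(b^-1 a b^3 a^-2) * tr(b) - tr(b^-1 a b^3 a^-2 b)   [inverse elimination on b] = -x^2*y^4*z + x^3*y^3 + x*y^5 + x*y^3*z^2 + x^2*y^2*z - x^3*y - 5*x*y^3 - x*y*z^2 + 5*x*y - z
and tr(a b a b^2 a) = tr(a) * tr(b a b^2 a) - tr(b a b^2)   [square of a] = x*y*z^2 - x^2*z - y^2*z + z
tr(a b a b a b) = tr(b a) * tr(b a b a) - tr(b^-1 a^-1)   [split at a repeated b] = z^3 - 3*z
tr(a b a b a) = tr(a) * tr(b a b a) - tr(b a b)   [square of a] = x*z^2 - y*z - x
tr(a b a b^2 a b) = tr(b) * tr(a b a b a b) - tr(a b a b a)   [square of b] = y*z^3 - x*z^2 - 2*y*z + x
and tr(b^-1 a b a b^2 a) = tr(a b a b^2 a) * tr(b) - tr(a b a b^2 a b)   [inverse elimination on b] = x*y^2*z^2 - x^2*y*z - y^3*z - y*z^3 + x*z^2 + 3*y*z - x
tr(b^-2 a b a b^2 a) = tr(b^-1 a b a b^2 a) * tr(b) - tr(b^-1 a b a b^2 a b)   [inverse elimination on b] = x*y^3*z^2 - x^2*y^2*z - y^4*z - y^2*z^3 + x^2*z + 4*y^2*z - x*y - z
next, tr(b^-2 a b a b^2 a^-1) = tr(b^-2 a b a b^2) * tr(a) - tr(b^-2 a b a b^2 a)   [inverse elimination on a] = -x*y^3*z^2 + x^2*y^2*z + y^4*z + y^2*z^3 - 4*y^2*z + z
and tr(b^2 a^-2 b^-2 a b a) = tr(b^-2 a b a b^2 a^-1) * tr(a) - tr(b^-2 a b a b^2)   [inverse elimination on a] = -x^2*y^3*z^2 + x^3*y^2*z + x*y^4*z + x*y^2*z^3 - 4*x*y^2*z + y
tr(a^-1 b^-2 a b a^-1 b^2 a^-1) = tr(b^2 a^-2 b^-2 a b) * tr(a) - tr(b^2 a^-2 b^-2 a b a)   [inverse elimination on a] = -x^3*y^4*z + x^4*y^3 + x^2*y^5 + 2*x^2*y^3*z^2 - x*y^4*z - x*y^2*z^3 - x^4*y - 5*x^2*y^3 - x^2*y*z^2 + 4*x*y^2*z + 5*x^2*y - x*z - y

-x^3*y^4*z + x^4*y^3 + x^2*y^5 + 2*x^2*y^3*z^2 - x*y^4*z - x*y^2*z^3 - x^4*y - 5*x^2*y^3 - x^2*y*z^2 + 4*x*y^2*z + 5*x^2*y - x*z - y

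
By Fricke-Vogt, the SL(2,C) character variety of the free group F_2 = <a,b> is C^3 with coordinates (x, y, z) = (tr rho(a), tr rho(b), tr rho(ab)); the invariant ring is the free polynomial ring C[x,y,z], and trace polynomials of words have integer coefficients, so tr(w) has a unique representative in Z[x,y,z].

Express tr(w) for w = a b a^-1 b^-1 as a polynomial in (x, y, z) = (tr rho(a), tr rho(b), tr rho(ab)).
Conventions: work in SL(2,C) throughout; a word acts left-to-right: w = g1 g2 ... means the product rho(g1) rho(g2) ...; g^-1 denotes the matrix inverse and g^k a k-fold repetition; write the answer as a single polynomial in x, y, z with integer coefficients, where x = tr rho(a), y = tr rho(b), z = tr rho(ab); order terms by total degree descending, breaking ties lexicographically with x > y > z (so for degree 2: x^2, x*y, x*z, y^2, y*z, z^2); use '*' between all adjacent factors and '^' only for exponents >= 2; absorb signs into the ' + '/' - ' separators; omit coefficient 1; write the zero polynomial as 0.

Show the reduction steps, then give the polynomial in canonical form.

-x*y*z + x^2 + y^2 + z^2 - 2

next, tr(a b a) = tr(a) * tr(b a) - tr(b) = x*z - y
tr(a b a b) = tr(b a) * tr(b a) - tr(1) = z^2 - 2
and tr(b^-1 a b a) = tr(a b a) * tr(b) - tr(a b a b) = x*y*z - y^2 - z^2 + 2
tr(a b a^-1 b^-1) = tr(b^-1 a b) * tr(a) - tr(b^-1 a b a) = -x*y*z + x^2 + y^2 + z^2 - 2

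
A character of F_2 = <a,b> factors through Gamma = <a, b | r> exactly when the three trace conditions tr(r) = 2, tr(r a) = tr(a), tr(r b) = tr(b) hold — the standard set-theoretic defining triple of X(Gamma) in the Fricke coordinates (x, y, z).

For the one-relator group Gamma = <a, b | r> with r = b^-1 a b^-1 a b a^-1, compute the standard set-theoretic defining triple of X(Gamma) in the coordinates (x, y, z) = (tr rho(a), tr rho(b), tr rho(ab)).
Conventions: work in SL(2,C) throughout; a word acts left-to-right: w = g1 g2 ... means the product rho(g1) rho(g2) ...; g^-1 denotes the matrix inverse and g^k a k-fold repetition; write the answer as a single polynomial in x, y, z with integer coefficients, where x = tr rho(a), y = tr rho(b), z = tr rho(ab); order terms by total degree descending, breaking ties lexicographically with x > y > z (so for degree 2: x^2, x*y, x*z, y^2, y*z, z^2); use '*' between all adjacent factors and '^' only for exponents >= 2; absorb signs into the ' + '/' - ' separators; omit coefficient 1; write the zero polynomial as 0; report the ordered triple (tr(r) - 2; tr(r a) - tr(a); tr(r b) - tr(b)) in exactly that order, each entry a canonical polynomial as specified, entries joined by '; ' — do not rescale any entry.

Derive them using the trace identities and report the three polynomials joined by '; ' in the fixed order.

-x^2*y^2*z + x^3*y + x*y^3 + 2*x*y*z^2 - x^2*z - y^2*z - z^3 - 3*x*y + 3*z - 2; x^2*y - x*z - x - y; x - y

tr(a^2) = tr(a) tr(a) - tr(1)  (reduce the a square) = x^2 - 2
tr(a^2 b) = tr(a) tr(b a) - tr(b)  (reduce the a square) = x*z - y
tr(a b^-1 a) = tr(a^2) tr(b) - tr(a^2 b)  (eliminate b^-1) = x^2*y - x*z - y
tr(a b a^2) = tr(a) tr(b a^2) - tr(b a)  (reduce the a square) = x^2*z - x*y - z
tr(b a b a) = tr(b a) tr(b a) - tr(1)  (split on b) = z^2 - 2
tr(b a b) = tr(b) tr(a b) - tr(a)  (reduce the b square) = y*z - x
tr(a b a^2 b) = tr(a) tr(b a b a) - tr(b a b)  (reduce the a square) = x*z^2 - y*z - x
tr(a b^-1 a b a) = tr(a b a^2) tr(b) - tr(a b a^2 b)  (eliminate b^-1) = x^2*y*z - x*y^2 - x*z^2 + x
tr(a b a b a b) = tr(a b a b) tr(a b) - tr(b a)  (split on a) = z^3 - 3*z
tr(a b^-1 a b a b) = tr(a b a b a) tr(b) - tr(a b a b a b)  (eliminate b^-1) = x*y*z^2 - y^2*z - z^3 - x*y + 3*z
tr(b^-1 a b^-1 a b a) = tr(a b^-1 a b a) tr(b) - tr(a b^-1 a b a b)  (eliminate b^-1) = x^2*y^2*z - x*y^3 - 2*x*y*z^2 + y^2*z + z^3 + 2*x*y - 3*z
tr(b^-1 a b^-1 a b a^-1) = tr(b^-1 a b^-1 a b) tr(a) - tr(b^-1 a b^-1 a b a)  (eliminate a^-1) = -x^2*y^2*z + x^3*y + x*y^3 + 2*x*y*z^2 - x^2*z - y^2*z - z^3 - 3*x*y + 3*z
assemble the triple (tr(r) - 2; tr(r a) - x; tr(r b) - y)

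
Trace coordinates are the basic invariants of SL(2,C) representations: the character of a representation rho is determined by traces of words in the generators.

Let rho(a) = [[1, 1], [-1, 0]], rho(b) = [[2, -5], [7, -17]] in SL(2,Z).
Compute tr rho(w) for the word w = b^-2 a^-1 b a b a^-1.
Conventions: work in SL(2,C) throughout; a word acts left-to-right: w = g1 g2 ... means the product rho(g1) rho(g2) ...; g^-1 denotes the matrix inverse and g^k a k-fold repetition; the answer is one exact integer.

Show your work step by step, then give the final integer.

132509

rho(b^-1) = [[-17, 5], [-7, 2]]
... * rho(b^-1) = [[-17, 5], [-7, 2]]  ->  [[254, -75], [105, -31]]
... * rho(a^-1) = [[0, -1], [1, 1]]  ->  [[-75, -329], [-31, -136]]
... * rho(b) = [[2, -5], [7, -17]]  ->  [[-2453, 5968], [-1014, 2467]]
... * rho(a) = [[1, 1], [-1, 0]]  ->  [[-8421, -2453], [-3481, -1014]]
... * rho(b) = [[2, -5], [7, -17]]  ->  [[-34013, 83806], [-14060, 34643]]
... * rho(a^-1) = [[0, -1], [1, 1]]  ->  [[83806, 117819], [34643, 48703]]
tr = 83806 + 48703 = 132509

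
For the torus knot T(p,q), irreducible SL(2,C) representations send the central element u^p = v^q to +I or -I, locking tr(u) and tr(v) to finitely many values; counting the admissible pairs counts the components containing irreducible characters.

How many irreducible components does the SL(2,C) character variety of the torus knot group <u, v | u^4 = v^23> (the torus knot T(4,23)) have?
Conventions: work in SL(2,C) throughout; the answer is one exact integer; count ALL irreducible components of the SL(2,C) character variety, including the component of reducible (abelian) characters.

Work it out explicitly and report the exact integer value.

34

For T(4,23): irreducibility forces the central element u^4 = v^23 to one of +I, -I.
This locks tr(u) to 2*cos(pi*alpha/4), alpha in 1..3, and tr(v) to 2*cos(pi*beta/23), beta in 1..22, on each component of irreducible characters.
u^4 = (-1)^alpha I and v^23 = (-1)^beta I must agree, so alpha and beta have equal parity.
count pairs: odd alpha (2 choices) x odd beta (11), plus even alpha (1) x even beta (11): 2*11 + 1*11 = 33.
That is 33 components of irreducible characters, and with the reducible (abelian) component the total is 34.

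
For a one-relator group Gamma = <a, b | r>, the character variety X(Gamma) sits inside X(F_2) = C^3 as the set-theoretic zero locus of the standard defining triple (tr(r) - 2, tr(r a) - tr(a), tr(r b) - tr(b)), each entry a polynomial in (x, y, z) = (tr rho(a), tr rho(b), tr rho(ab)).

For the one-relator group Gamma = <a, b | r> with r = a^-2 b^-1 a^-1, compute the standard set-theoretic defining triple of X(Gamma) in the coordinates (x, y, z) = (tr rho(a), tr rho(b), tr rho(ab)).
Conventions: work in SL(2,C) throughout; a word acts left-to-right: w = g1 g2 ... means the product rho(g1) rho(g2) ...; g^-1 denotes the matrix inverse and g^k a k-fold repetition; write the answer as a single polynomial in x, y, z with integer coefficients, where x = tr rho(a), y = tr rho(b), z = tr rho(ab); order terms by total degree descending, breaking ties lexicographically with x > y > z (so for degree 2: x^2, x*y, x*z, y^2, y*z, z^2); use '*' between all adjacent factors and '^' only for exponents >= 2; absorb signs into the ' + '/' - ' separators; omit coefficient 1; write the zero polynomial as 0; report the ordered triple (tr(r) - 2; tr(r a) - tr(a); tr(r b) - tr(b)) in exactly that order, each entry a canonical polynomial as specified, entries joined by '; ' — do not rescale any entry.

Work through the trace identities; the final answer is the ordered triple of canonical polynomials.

trace(a^-1) = trace(a) = x
trace(a^-1 b) = trace(b)*trace(a) - trace(b a)   [inverse elimination on a] = x*y - z
trace(a^-1 b^-1) = trace(a^-1)*trace(b) - trace(a^-1 b)   [inverse elimination on b] = z
trace(a^-1 b^-1 a^-1) = trace(a^-1 b^-1)*trace(a) - trace(a^-1 b^-1 a)   [inverse elimination on a] = x*z - y
trace(a^-2 b^-1 a^-1) = trace(a^-1 b^-1 a^-1)*trace(a) - trace(a^-1 b^-1)   [inverse elimination on a] = x^2*z - x*y - z
trace(a^-2) = trace(a^-1)*trace(a) - trace(1)   [inverse elimination on a] = x^2 - 2
trace(b a b) = trace(b)*trace(a b) - trace(a)   [square of b] = y*z - x
trace(b a b a) = trace(b a)*trace(b a) - trace(1)   [split at a repeated b] = z^2 - 2
trace(a^-1 b a b) = trace(b a b)*trace(a) - trace(b a b a)   [inverse elimination on a] = x*y*z - x^2 - z^2 + 2
trace(a b a^-2 b) = trace(a^-1 b a b)*trace(a) - trace(a^-1 b a b a)   [inverse elimination on a] = x^2*y*z - x^3 - x*z^2 - y*z + 3*x
trace(b a^-2 b^-1 a) = trace(a b a^-2)*trace(b) - trace(a b a^-2 b)   [inverse elimination on b] = -x^2*y*z + x^3 + x*y^2 + x*z^2 - 3*x
trace(a^-2 b^-1 a^-1 b) = trace(b a^-2 b^-1)*trace(a) - trace(b a^-2 b^-1 a)   [inverse elimination on a] = x^2*y*z - x*y^2 - x*z^2 + x
assemble the triple (trace(r) - 2; trace(r a) - x; trace(r b) - y)

x^2*z - x*y - z - 2; x*z - x - y; x^2*y*z - x*y^2 - x*z^2 + x - y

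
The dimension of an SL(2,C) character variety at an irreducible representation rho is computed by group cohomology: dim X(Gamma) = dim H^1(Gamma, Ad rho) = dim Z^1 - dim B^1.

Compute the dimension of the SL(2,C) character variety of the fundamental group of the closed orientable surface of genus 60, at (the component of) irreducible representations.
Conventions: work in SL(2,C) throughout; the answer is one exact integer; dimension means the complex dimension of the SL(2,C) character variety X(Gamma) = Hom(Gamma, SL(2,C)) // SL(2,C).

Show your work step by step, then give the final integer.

354

Gamma = pi_1(Sigma_60) = < a_1, b_1, ..., a_60, b_60 | prod [a_i, b_i] > has 2g = 120 generators and 1 relator.
Before the relator condition, cocycle space has dim 3*120 = 360.
At an irreducible rho, H^2 = coker(d_2) vanishes (Poincare duality: H^2 is dual to H^0 = invariants = 0), so d_2 is surjective onto sl_2 and dim Z^1 = 360 - 3 = 357.
dim B^1 = 3 (coboundaries, injective at irreducible rho).
dim H^1 = 357 - 3 = 354 = dim X.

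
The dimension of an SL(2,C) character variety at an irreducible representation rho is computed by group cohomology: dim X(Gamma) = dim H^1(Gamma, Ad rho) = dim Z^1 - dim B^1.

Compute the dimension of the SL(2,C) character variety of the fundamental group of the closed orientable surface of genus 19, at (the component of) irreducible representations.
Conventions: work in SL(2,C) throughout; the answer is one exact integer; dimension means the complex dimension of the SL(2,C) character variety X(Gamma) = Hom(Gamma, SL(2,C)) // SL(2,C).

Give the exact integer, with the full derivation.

Gamma = pi_1(Sigma_19) = < a_1, b_1, ..., a_19, b_19 | prod [a_i, b_i] > has 2g = 38 generators and 1 relator.
Unconstrained cocycle data is one sl_2 vector per generator (114 dimensions), cut by the relator condition d_2(z) = 0.
H^2 = coker(d_2) is dual to H^0 = 0 at irreducible rho (Poincare duality), so d_2 is onto: dim Z^1 = 111.
As always at irreducible rho, dim B^1 = 3.
dim X = dim H^1 = 111 - 3 = 108.

108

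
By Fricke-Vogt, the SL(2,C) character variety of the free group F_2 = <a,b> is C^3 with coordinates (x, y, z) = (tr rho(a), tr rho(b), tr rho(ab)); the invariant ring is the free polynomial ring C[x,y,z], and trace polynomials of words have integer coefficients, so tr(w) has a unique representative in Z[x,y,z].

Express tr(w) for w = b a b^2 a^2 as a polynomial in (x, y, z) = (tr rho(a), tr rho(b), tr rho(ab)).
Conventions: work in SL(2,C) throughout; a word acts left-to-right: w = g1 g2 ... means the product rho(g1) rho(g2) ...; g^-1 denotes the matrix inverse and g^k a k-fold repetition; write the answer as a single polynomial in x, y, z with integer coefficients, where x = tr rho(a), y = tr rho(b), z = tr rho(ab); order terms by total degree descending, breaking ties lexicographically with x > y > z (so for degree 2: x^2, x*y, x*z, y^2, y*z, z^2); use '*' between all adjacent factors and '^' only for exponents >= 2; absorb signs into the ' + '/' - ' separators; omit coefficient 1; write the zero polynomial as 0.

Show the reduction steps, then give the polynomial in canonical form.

x*y*z^2 - x^2*z - y^2*z + z

trace(a b a b) = trace(b a)*trace(b a) - trace(1)  (split on b) = z^2 - 2
trace(a b a) = trace(a)*trace(b a) - trace(b)  (reduce the a square) = x*z - y
trace(b a b^2 a) = trace(b)*trace(a b a b) - trace(a b a)  (reduce the b square) = y*z^2 - x*z - y
trace(a b^2) = trace(b)*trace(a b) - trace(a)  (reduce the b square) = y*z - x
trace(b a b^2) = trace(b)*trace(a b^2) - trace(a b)  (reduce the b square) = y^2*z - x*y - z
trace(b a b^2 a^2) = trace(a)*trace(b a b^2 a) - trace(b a b^2)  (reduce the a square) = x*y*z^2 - x^2*z - y^2*z + z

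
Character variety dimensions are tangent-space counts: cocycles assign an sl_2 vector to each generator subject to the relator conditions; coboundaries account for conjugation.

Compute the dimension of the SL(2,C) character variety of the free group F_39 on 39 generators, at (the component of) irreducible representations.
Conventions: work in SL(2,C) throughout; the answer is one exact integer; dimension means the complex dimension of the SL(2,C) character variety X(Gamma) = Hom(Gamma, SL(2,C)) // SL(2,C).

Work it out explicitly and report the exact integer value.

Gamma = F_39 has 39 generators and no relators.
So Z^1 = (sl_2)^39 in full: dim Z^1 = 117.
dim B^1 = 3: the coboundary map is injective because an irreducible image has centralizer 0 in sl_2.
Therefore dim X = 117 - 3 = 114.

114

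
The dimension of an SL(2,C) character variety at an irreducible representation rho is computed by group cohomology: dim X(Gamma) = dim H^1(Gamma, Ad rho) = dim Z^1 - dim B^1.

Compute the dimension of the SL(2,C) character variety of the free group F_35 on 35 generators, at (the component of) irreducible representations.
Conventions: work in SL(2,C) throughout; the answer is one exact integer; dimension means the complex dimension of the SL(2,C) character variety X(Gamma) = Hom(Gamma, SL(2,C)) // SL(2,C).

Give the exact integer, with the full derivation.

Here Gamma is free of rank 35 — no relator constrains a cocycle.
So Z^1 = (sl_2)^35 in full: dim Z^1 = 105.
dim B^1 = 3: the coboundary map is injective because an irreducible image has centralizer 0 in sl_2.
Therefore dim X = 105 - 3 = 102.

102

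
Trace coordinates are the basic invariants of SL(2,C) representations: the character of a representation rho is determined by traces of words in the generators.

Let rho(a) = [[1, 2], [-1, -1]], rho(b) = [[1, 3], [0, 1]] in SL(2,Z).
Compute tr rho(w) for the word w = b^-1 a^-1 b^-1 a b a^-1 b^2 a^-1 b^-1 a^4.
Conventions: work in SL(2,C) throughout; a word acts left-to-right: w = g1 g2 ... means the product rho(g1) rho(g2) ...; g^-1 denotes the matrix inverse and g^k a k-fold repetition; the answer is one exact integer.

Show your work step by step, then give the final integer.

rho(b^-1) = [[1, -3], [0, 1]]
... * rho(a^-1) = [[-1, -2], [1, 1]]  ->  [[-4, -5], [1, 1]]
... * rho(b^-1) = [[1, -3], [0, 1]]  ->  [[-4, 7], [1, -2]]
... * rho(a) = [[1, 2], [-1, -1]]  ->  [[-11, -15], [3, 4]]
... * rho(b) = [[1, 3], [0, 1]]  ->  [[-11, -48], [3, 13]]
... * rho(a^-1) = [[-1, -2], [1, 1]]  ->  [[-37, -26], [10, 7]]
... * rho(b) = [[1, 3], [0, 1]]  ->  [[-37, -137], [10, 37]]
... * rho(b) = [[1, 3], [0, 1]]  ->  [[-37, -248], [10, 67]]
... * rho(a^-1) = [[-1, -2], [1, 1]]  ->  [[-211, -174], [57, 47]]
... * rho(b^-1) = [[1, -3], [0, 1]]  ->  [[-211, 459], [57, -124]]
... * rho(a) = [[1, 2], [-1, -1]]  ->  [[-670, -881], [181, 238]]
... * rho(a) = [[1, 2], [-1, -1]]  ->  [[211, -459], [-57, 124]]
... * rho(a) = [[1, 2], [-1, -1]]  ->  [[670, 881], [-181, -238]]
... * rho(a) = [[1, 2], [-1, -1]]  ->  [[-211, 459], [57, -124]]
tr = -211 + -124 = -335

-335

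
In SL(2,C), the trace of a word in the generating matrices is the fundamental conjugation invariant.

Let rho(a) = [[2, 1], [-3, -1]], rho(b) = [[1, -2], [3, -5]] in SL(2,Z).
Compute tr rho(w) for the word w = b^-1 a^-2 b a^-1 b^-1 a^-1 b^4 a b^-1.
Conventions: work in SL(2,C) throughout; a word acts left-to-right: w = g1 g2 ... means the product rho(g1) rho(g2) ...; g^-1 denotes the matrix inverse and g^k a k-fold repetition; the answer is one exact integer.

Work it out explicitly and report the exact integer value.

-24615041

rho(b^-1) = [[-5, 2], [-3, 1]]
... * rho(a^-1) = [[-1, -1], [3, 2]]  ->  [[11, 9], [6, 5]]
... * rho(a^-1) = [[-1, -1], [3, 2]]  ->  [[16, 7], [9, 4]]
... * rho(b) = [[1, -2], [3, -5]]  ->  [[37, -67], [21, -38]]
... * rho(a^-1) = [[-1, -1], [3, 2]]  ->  [[-238, -171], [-135, -97]]
... * rho(b^-1) = [[-5, 2], [-3, 1]]  ->  [[1703, -647], [966, -367]]
... * rho(a^-1) = [[-1, -1], [3, 2]]  ->  [[-3644, -2997], [-2067, -1700]]
... * rho(b) = [[1, -2], [3, -5]]  ->  [[-12635, 22273], [-7167, 12634]]
... * rho(b) = [[1, -2], [3, -5]]  ->  [[54184, -86095], [30735, -48836]]
... * rho(b) = [[1, -2], [3, -5]]  ->  [[-204101, 322107], [-115773, 182710]]
... * rho(b) = [[1, -2], [3, -5]]  ->  [[762220, -1202333], [432357, -682004]]
... * rho(a) = [[2, 1], [-3, -1]]  ->  [[5131439, 1964553], [2910726, 1114361]]
... * rho(b^-1) = [[-5, 2], [-3, 1]]  ->  [[-31550854, 12227431], [-17896713, 6935813]]
tr = -31550854 + 6935813 = -24615041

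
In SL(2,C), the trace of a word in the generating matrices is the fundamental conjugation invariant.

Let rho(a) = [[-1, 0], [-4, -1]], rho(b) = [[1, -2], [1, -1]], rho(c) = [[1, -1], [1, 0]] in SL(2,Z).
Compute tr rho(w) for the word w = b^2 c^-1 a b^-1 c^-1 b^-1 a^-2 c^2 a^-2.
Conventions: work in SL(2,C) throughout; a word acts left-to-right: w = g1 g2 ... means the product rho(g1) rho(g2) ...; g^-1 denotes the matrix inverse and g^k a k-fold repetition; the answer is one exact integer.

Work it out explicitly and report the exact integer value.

729

rho(b) = [[1, -2], [1, -1]]
... * rho(b) = [[1, -2], [1, -1]]  ->  [[-1, 0], [0, -1]]
... * rho(c^-1) = [[0, 1], [-1, 1]]  ->  [[0, -1], [1, -1]]
... * rho(a) = [[-1, 0], [-4, -1]]  ->  [[4, 1], [3, 1]]
... * rho(b^-1) = [[-1, 2], [-1, 1]]  ->  [[-5, 9], [-4, 7]]
... * rho(c^-1) = [[0, 1], [-1, 1]]  ->  [[-9, 4], [-7, 3]]
... * rho(b^-1) = [[-1, 2], [-1, 1]]  ->  [[5, -14], [4, -11]]
... * rho(a^-1) = [[-1, 0], [4, -1]]  ->  [[-61, 14], [-48, 11]]
... * rho(a^-1) = [[-1, 0], [4, -1]]  ->  [[117, -14], [92, -11]]
... * rho(c) = [[1, -1], [1, 0]]  ->  [[103, -117], [81, -92]]
... * rho(c) = [[1, -1], [1, 0]]  ->  [[-14, -103], [-11, -81]]
... * rho(a^-1) = [[-1, 0], [4, -1]]  ->  [[-398, 103], [-313, 81]]
... * rho(a^-1) = [[-1, 0], [4, -1]]  ->  [[810, -103], [637, -81]]
tr = 810 + -81 = 729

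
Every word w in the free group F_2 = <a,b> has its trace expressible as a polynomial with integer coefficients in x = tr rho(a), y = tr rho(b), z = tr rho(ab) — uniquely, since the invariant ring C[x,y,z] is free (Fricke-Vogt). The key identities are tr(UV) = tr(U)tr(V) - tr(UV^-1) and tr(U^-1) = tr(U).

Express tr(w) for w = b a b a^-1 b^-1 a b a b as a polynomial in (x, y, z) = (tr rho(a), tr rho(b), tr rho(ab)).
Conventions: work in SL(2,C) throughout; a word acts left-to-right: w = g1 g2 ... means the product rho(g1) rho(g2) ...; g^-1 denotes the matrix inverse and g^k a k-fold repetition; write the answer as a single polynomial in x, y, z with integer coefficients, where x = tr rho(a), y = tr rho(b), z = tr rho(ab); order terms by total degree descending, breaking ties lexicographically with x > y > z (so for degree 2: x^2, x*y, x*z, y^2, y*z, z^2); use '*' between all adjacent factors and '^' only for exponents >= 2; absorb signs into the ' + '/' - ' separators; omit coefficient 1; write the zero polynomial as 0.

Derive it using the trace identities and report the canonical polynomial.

next, trace(a b a b) = trace(a b)*trace(a b) - trace(1)   [split at repeated a] = z^2 - 2
trace(a b a) = trace(a)*trace(b a) - trace(b) = x*z - y
trace(b a b^2 a) = trace(b)*trace(a b a b) - trace(a b a) = y*z^2 - x*z - y
and trace(a b^2) = trace(b)*trace(a b) - trace(a) = y*z - x
trace(b a b^2) = trace(b)*trace(a b^2) - trace(a b) = y^2*z - x*y - z
trace(a b a b^2 a) = trace(a)*trace(b a b^2 a) - trace(b a b^2) = x*y*z^2 - x^2*z - y^2*z + z
trace(b a b a b a) = trace(a b a b)*trace(a b) - trace(b a)   [split at repeated a] = z^3 - 3*z
trace(a b a^2 b a b) = trace(a)*trace(b a b a b a) - trace(b a b a b) = x*z^3 - y*z^2 - 2*x*z + y
trace(b a^2 b a) = trace(a)*trace(b a b a) - trace(b a b) = x*z^2 - y*z - x
next, trace(a^2) = trace(a)*trace(a) - trace(1) = x^2 - 2
trace(b a^2 b) = trace(b)*trace(a^2 b) - trace(a^2) = x*y*z - x^2 - y^2 + 2
and trace(a b a^2 b a) = trace(a)*trace(b a^2 b a) - trace(b a^2 b) = x^2*z^2 - 2*x*y*z + y^2 - 2
and trace(a b a b^2 a b a) = trace(b)*trace(a b a^2 b a b) - trace(a b a^2 b a) = x*y*z^3 - x^2*z^2 - y^2*z^2 + 2
trace(a b a b a b a b) = trace(b a b a b a)*trace(b a) - trace(a b a b)   [split at repeated b] = z^4 - 4*z^2 + 2
trace(a b a b^2 a b a b) = trace(b)*trace(a b a b a b a b) - trace(a b a b a b a) = y*z^4 - x*z^3 - 3*y*z^2 + 2*x*z + y
and trace(b^-1 a b a b^2 a b a) = trace(a b a b^2 a b a)*trace(b) - trace(a b a b^2 a b a b) = x*y^2*z^3 - x^2*y*z^2 - y^3*z^2 - y*z^4 + x*z^3 + 3*y*z^2 - 2*x*z + y
trace(b a b a^-1 b^-1 a b a b) = trace(b^-1 a b a b^2 a b)*trace(a) - trace(b^-1 a b a b^2 a b a) = -x*y^2*z^3 + 2*x^2*y*z^2 + y^3*z^2 + y*z^4 - x^3*z - x*y^2*z - x*z^3 - 3*y*z^2 + 3*x*z - y

-x*y^2*z^3 + 2*x^2*y*z^2 + y^3*z^2 + y*z^4 - x^3*z - x*y^2*z - x*z^3 - 3*y*z^2 + 3*x*z - y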